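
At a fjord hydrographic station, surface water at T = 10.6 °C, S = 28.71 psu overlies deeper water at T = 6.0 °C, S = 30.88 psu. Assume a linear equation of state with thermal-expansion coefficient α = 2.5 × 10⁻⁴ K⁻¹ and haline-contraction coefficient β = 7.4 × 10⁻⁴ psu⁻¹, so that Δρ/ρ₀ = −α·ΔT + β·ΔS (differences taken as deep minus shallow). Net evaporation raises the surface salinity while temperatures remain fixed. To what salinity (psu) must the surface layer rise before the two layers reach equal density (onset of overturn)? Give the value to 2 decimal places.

Neutral buoyancy requires −α(T_deep − T_surf) + β(S_deep − S_surf′) = 0.
S_surf′ = S_deep − (α/β)·ΔT = 30.88 − (2.5 × 10⁻⁴/7.4 × 10⁻⁴)·(-4.6) = 32.4341 psu.
Increase required: 32.4341 − 28.71 = 3.7241 psu.

32.43 psu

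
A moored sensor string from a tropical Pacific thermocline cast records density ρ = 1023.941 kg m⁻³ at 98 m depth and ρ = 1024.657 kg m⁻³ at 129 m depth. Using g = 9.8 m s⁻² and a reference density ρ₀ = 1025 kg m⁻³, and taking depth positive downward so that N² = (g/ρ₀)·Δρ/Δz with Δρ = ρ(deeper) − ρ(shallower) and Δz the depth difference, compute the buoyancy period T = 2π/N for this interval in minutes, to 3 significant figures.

7.05 min

Δρ = 1024.657 − 1023.941 = 0.716 kg m⁻³ over Δz = 129 − 98 = 31 m.
N² = (9.8/1025) × (0.716/31) = 2.2083 × 10⁻⁴ s⁻².
N = √(2.2083 × 10⁻⁴) = 0.014860 rad s⁻¹, so T = 2π/N = 422.83 s = 7.0472 min ≈ 7.05 min.
Since Δρ > 0 the layer is stably stratified.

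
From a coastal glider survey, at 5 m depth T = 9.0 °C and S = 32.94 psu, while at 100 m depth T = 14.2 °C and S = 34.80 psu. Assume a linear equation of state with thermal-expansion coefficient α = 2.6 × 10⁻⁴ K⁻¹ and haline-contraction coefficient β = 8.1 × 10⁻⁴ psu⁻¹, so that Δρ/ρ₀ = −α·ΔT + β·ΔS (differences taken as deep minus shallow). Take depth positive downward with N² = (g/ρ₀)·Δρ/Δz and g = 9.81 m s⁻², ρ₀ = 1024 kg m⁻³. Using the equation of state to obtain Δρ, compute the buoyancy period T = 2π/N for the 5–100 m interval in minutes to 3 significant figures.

26.2 min

ΔT = +5.2 K, ΔS = +1.86 psu (deep − shallow).
Δρ/ρ₀ = −αΔT + βΔS = -1.352 × 10⁻³ + 1.5066 × 10⁻³ = 1.546 × 10⁻⁴, so Δρ ≈ 0.1583 kg m⁻³.
N² = (g/ρ₀)·Δρ/Δz = g·(Δρ/ρ₀)/Δz = 9.81 × 1.546 × 10⁻⁴ / 95 = 1.5964 × 10⁻⁵ s⁻².
N = √(1.5964 × 10⁻⁵) = 3.9955 × 10⁻³ rad s⁻¹ → T = 2π/N = 1.5726 × 10³ s = 26.210 min ≈ 26.2 min.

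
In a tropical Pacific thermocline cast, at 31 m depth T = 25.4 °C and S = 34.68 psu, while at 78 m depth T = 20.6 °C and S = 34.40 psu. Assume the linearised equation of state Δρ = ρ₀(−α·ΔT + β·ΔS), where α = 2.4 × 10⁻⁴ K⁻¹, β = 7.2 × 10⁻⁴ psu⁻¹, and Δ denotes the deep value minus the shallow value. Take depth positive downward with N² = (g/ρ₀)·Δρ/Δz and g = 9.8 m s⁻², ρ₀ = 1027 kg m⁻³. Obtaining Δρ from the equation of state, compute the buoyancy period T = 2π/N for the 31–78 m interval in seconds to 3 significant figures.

446 s

ΔT = -4.8 K, ΔS = -0.28 psu (deep − shallow).
Δρ/ρ₀ = −αΔT + βΔS = 1.152 × 10⁻³ − 2.016 × 10⁻⁴ = 9.504 × 10⁻⁴, so Δρ ≈ 0.9761 kg m⁻³.
N² = (g/ρ₀)·Δρ/Δz = g·(Δρ/ρ₀)/Δz = 9.8 × 9.504 × 10⁻⁴ / 47 = 1.9817 × 10⁻⁴ s⁻².
N = √(1.9817 × 10⁻⁴) = 0.014077 rad s⁻¹ → T = 2π/N = 446.34 s ≈ 446 s.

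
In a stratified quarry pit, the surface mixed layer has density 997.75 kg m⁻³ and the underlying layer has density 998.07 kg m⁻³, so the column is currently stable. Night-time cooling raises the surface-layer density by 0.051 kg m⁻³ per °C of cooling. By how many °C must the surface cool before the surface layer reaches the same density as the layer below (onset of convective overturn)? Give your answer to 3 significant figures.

6.27 °C

Density deficit of the surface layer: 998.07 − 997.75 = 0.32 kg m⁻³.
Required change = 0.32 / 0.051 = 6.27 °C.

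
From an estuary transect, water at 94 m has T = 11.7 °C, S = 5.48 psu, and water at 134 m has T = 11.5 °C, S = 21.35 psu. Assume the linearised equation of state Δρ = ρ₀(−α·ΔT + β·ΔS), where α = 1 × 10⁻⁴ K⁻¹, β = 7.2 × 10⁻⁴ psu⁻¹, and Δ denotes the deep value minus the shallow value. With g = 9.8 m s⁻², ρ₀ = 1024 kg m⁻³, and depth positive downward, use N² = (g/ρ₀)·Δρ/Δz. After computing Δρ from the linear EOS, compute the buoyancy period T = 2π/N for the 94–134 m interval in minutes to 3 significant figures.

ΔT = -0.2 K, ΔS = +15.87 psu (deep − shallow).
Δρ/ρ₀ = −αΔT + βΔS = 2.00 × 10⁻⁵ + 0.0114264 = 0.0114464, so Δρ ≈ 11.72 kg m⁻³.
N² = (g/ρ₀)·Δρ/Δz = g·(Δρ/ρ₀)/Δz = 9.8 × 0.0114464 / 40 = 2.8044 × 10⁻³ s⁻².
N = √(2.8044 × 10⁻³) = 0.052957 rad s⁻¹ → T = 2π/N = 118.65 s = 1.9775 min ≈ 1.98 min.

1.98 min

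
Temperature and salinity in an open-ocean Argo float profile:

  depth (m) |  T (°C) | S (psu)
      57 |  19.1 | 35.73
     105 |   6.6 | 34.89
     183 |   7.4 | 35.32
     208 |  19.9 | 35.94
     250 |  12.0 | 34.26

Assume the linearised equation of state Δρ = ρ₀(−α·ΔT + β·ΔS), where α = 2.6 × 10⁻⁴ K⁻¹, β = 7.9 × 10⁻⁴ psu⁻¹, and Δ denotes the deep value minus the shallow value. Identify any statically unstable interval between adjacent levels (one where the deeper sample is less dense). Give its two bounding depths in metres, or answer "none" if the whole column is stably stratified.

183–208 m

Evaluate Δρ/ρ₀ = −αΔT + βΔS across each adjacent pair:
  57–105 m: −αΔT+βΔS = −(2.6 × 10⁻⁴)(-12.5)+(7.9 × 10⁻⁴)(-0.84) = 2.6 × 10⁻³ → stable
  105–183 m: −αΔT+βΔS = −(2.6 × 10⁻⁴)(+0.8)+(7.9 × 10⁻⁴)(+0.43) = 1.3 × 10⁻⁴ → stable
  183–208 m: −αΔT+βΔS = −(2.6 × 10⁻⁴)(+12.5)+(7.9 × 10⁻⁴)(+0.62) = -2.8 × 10⁻³ → UNSTABLE
  208–250 m: −αΔT+βΔS = −(2.6 × 10⁻⁴)(-7.9)+(7.9 × 10⁻⁴)(-1.68) = 7.3 × 10⁻⁴ → stable
The 183–208 m interval has Δρ < 0: lighter water underlies denser water.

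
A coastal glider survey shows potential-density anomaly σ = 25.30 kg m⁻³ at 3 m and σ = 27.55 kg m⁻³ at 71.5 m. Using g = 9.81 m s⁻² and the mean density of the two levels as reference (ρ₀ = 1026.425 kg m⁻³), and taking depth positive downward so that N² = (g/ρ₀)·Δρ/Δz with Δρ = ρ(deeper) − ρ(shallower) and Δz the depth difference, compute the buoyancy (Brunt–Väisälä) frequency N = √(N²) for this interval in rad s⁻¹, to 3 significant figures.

0.0177 rad s⁻¹

Δρ = 1027.55 − 1025.30 = 2.25 kg m⁻³ over Δz = 71.5 − 3 = 68.5 m.
N² = (9.81/1026.425) × (2.25/68.5) = 3.1393 × 10⁻⁴ s⁻².
N = √(3.1393 × 10⁻⁴) = 0.017718 rad s⁻¹ ≈ 0.0177 rad s⁻¹.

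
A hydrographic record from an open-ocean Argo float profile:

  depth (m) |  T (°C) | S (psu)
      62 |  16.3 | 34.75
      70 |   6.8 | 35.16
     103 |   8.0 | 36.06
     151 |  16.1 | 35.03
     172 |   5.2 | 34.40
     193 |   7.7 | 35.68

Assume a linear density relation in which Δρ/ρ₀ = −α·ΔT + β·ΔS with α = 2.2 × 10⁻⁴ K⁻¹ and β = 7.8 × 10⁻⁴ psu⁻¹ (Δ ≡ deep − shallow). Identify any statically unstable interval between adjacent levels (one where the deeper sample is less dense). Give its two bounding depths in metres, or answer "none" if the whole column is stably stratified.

Evaluate Δρ/ρ₀ = −αΔT + βΔS across each adjacent pair:
  62–70 m: −αΔT+βΔS = −(2.2 × 10⁻⁴)(-9.5)+(7.8 × 10⁻⁴)(+0.41) = 2.4 × 10⁻³ → stable
  70–103 m: −αΔT+βΔS = −(2.2 × 10⁻⁴)(+1.2)+(7.8 × 10⁻⁴)(+0.90) = 4.4 × 10⁻⁴ → stable
  103–151 m: −αΔT+βΔS = −(2.2 × 10⁻⁴)(+8.1)+(7.8 × 10⁻⁴)(-1.03) = -2.6 × 10⁻³ → UNSTABLE
  151–172 m: −αΔT+βΔS = −(2.2 × 10⁻⁴)(-10.9)+(7.8 × 10⁻⁴)(-0.63) = 1.9 × 10⁻³ → stable
  172–193 m: −αΔT+βΔS = −(2.2 × 10⁻⁴)(+2.5)+(7.8 × 10⁻⁴)(+1.28) = 4.5 × 10⁻⁴ → stable
The 103–151 m interval has Δρ < 0: lighter water underlies denser water.

103–151 m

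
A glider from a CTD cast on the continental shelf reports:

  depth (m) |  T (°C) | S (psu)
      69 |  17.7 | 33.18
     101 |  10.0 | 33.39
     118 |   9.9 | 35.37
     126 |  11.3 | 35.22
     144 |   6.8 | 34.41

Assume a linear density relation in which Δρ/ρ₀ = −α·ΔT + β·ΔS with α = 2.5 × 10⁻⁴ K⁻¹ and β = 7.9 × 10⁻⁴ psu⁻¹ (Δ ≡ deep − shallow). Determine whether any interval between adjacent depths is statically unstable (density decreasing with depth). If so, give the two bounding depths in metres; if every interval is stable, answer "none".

118–126 m

Evaluate Δρ/ρ₀ = −αΔT + βΔS across each adjacent pair:
  69–101 m: −αΔT+βΔS = −(2.5 × 10⁻⁴)(-7.7)+(7.9 × 10⁻⁴)(+0.21) = 2.1 × 10⁻³ → stable
  101–118 m: −αΔT+βΔS = −(2.5 × 10⁻⁴)(-0.1)+(7.9 × 10⁻⁴)(+1.98) = 1.6 × 10⁻³ → stable
  118–126 m: −αΔT+βΔS = −(2.5 × 10⁻⁴)(+1.4)+(7.9 × 10⁻⁴)(-0.15) = -4.7 × 10⁻⁴ → UNSTABLE
  126–144 m: −αΔT+βΔS = −(2.5 × 10⁻⁴)(-4.5)+(7.9 × 10⁻⁴)(-0.81) = 4.9 × 10⁻⁴ → stable
The 118–126 m interval has Δρ < 0: lighter water underlies denser water.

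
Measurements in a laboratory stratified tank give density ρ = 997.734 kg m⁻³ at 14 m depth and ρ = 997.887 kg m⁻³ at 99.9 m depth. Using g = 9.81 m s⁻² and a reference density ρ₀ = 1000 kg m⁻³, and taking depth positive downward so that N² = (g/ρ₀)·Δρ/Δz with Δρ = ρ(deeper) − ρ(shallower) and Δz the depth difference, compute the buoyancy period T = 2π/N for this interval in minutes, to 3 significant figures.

Δρ = 997.887 − 997.734 = 0.153 kg m⁻³ over Δz = 99.9 − 14 = 85.9 m.
N² = (9.81/1000) × (0.153/85.9) = 1.7473 × 10⁻⁵ s⁻².
N = √(1.7473 × 10⁻⁵) = 4.1801 × 10⁻³ rad s⁻¹, so T = 2π/N = 1.5031 × 10³ s = 25.052 min ≈ 25.1 min.

25.1 min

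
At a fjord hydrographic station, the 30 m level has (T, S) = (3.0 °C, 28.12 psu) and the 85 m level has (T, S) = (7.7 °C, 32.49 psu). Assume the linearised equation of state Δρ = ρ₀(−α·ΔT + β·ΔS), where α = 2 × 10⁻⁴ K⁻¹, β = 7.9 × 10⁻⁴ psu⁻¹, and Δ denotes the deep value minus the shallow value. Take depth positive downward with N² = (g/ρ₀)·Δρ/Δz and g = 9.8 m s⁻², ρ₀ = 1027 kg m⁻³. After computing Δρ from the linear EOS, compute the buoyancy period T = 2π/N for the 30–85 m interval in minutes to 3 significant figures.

ΔT = +4.7 K, ΔS = +4.37 psu (deep − shallow).
Δρ/ρ₀ = −αΔT + βΔS = -9.40 × 10⁻⁴ + 3.4523 × 10⁻³ = 2.5123 × 10⁻³, so Δρ ≈ 2.580 kg m⁻³.
N² = (g/ρ₀)·Δρ/Δz = g·(Δρ/ρ₀)/Δz = 9.8 × 2.5123 × 10⁻³ / 55 = 4.4765 × 10⁻⁴ s⁻².
N = √(4.4765 × 10⁻⁴) = 0.021158 rad s⁻¹ → T = 2π/N = 296.96 s = 4.9493 min ≈ 4.95 min.

4.95 min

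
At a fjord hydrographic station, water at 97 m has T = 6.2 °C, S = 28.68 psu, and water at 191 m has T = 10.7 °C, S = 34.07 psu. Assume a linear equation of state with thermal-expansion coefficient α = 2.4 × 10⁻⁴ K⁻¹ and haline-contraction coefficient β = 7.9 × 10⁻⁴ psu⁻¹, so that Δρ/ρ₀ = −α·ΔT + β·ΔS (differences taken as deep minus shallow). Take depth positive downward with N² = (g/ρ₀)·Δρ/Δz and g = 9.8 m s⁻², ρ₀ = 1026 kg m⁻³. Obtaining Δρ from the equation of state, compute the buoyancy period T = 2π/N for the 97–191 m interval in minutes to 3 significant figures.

ΔT = +4.5 K, ΔS = +5.39 psu (deep − shallow).
Δρ/ρ₀ = −αΔT + βΔS = -1.08 × 10⁻³ + 4.2581 × 10⁻³ = 3.1781 × 10⁻³, so Δρ ≈ 3.261 kg m⁻³.
N² = (g/ρ₀)·Δρ/Δz = g·(Δρ/ρ₀)/Δz = 9.8 × 3.1781 × 10⁻³ / 94 = 3.3133 × 10⁻⁴ s⁻².
N = √(3.3133 × 10⁻⁴) = 0.018202 rad s⁻¹ → T = 2π/N = 345.19 s = 5.7532 min ≈ 5.75 min.

5.75 min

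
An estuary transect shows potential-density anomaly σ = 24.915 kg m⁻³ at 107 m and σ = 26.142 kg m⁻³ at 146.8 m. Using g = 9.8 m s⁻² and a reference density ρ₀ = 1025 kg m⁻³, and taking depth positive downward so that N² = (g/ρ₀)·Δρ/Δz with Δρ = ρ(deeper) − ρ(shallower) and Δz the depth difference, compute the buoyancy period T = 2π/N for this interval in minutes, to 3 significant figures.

6.10 min

Δρ = 1026.142 − 1024.915 = 1.227 kg m⁻³ over Δz = 146.8 − 107 = 39.8 m.
N² = (9.8/1025) × (1.227/39.8) = 2.9476 × 10⁻⁴ s⁻².
N = √(2.9476 × 10⁻⁴) = 0.017169 rad s⁻¹, so T = 2π/N = 365.96 s = 6.0993 min ≈ 6.10 min.
Since Δρ > 0 the layer is stably stratified.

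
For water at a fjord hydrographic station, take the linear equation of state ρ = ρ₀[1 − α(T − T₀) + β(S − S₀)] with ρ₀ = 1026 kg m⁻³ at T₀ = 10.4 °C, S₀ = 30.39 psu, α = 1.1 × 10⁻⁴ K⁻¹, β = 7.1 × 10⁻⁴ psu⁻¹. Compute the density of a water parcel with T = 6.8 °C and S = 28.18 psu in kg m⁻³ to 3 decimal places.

T − T₀ = -3.6 K, S − S₀ = -2.21 psu.
Bracket = 1 − α·(-3.6) + β·(-2.21) = 1 + (-1.1731 × 10⁻³) = 0.9988269.
ρ = 1026 × 0.9988269 = 1024.796 kg m⁻³.

1024.796 kg m⁻³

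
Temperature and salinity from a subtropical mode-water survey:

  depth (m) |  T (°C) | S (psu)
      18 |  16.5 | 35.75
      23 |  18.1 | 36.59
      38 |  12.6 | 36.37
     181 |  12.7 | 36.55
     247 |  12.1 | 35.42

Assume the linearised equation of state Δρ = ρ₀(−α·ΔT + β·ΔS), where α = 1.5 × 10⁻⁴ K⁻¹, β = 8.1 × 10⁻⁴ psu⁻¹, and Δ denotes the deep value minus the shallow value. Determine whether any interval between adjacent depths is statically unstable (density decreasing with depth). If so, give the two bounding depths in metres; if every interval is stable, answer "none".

Evaluate Δρ/ρ₀ = −αΔT + βΔS across each adjacent pair:
  18–23 m: −αΔT+βΔS = −(1.5 × 10⁻⁴)(+1.6)+(8.1 × 10⁻⁴)(+0.84) = 4.4 × 10⁻⁴ → stable
  23–38 m: −αΔT+βΔS = −(1.5 × 10⁻⁴)(-5.5)+(8.1 × 10⁻⁴)(-0.22) = 6.5 × 10⁻⁴ → stable
  38–181 m: −αΔT+βΔS = −(1.5 × 10⁻⁴)(+0.1)+(8.1 × 10⁻⁴)(+0.18) = 1.3 × 10⁻⁴ → stable
  181–247 m: −αΔT+βΔS = −(1.5 × 10⁻⁴)(-0.6)+(8.1 × 10⁻⁴)(-1.13) = -8.3 × 10⁻⁴ → UNSTABLE
The 181–247 m interval has Δρ < 0: lighter water underlies denser water.

181–247 m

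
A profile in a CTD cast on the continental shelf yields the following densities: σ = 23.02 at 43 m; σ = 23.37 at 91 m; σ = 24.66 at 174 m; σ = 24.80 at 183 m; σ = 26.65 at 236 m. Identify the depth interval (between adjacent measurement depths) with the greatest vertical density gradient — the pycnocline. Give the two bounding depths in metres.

183–236 m

Compute the density gradient over each adjacent pair:
  43–91 m: Δρ/Δz = 0.35/48 = 7.3 × 10⁻³ kg m⁻⁴
  91–174 m: Δρ/Δz = 1.29/83 = 0.016 kg m⁻⁴
  174–183 m: Δρ/Δz = 0.14/9 = 0.016 kg m⁻⁴
  183–236 m: Δρ/Δz = 1.85/53 = 0.035 kg m⁻⁴
The largest gradient is in the 183–236 m interval — the pycnocline.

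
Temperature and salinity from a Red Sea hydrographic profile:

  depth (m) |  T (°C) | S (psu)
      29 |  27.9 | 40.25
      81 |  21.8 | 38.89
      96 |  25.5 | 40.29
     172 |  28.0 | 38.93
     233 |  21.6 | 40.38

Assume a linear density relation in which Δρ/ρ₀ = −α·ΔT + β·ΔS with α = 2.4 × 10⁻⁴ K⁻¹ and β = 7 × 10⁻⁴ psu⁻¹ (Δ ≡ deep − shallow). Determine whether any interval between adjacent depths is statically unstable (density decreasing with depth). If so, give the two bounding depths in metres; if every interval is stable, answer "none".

96–172 m

Evaluate Δρ/ρ₀ = −αΔT + βΔS across each adjacent pair:
  29–81 m: −αΔT+βΔS = −(2.4 × 10⁻⁴)(-6.1)+(7 × 10⁻⁴)(-1.36) = 5.1 × 10⁻⁴ → stable
  81–96 m: −αΔT+βΔS = −(2.4 × 10⁻⁴)(+3.7)+(7 × 10⁻⁴)(+1.40) = 9.2 × 10⁻⁵ → stable
  96–172 m: −αΔT+βΔS = −(2.4 × 10⁻⁴)(+2.5)+(7 × 10⁻⁴)(-1.36) = -1.6 × 10⁻³ → UNSTABLE
  172–233 m: −αΔT+βΔS = −(2.4 × 10⁻⁴)(-6.4)+(7 × 10⁻⁴)(+1.45) = 2.6 × 10⁻³ → stable
The 96–172 m interval has Δρ < 0: lighter water underlies denser water.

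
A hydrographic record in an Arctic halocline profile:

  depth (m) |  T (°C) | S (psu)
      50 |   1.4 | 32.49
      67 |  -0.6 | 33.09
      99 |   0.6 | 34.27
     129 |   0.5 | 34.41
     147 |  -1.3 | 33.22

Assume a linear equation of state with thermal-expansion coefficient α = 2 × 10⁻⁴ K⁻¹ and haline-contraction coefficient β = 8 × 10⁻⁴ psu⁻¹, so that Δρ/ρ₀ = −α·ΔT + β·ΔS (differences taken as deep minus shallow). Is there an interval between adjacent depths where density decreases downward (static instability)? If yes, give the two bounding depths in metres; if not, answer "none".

129–147 m

Evaluate Δρ/ρ₀ = −αΔT + βΔS across each adjacent pair:
  50–67 m: −αΔT+βΔS = −(2 × 10⁻⁴)(-2.0)+(8 × 10⁻⁴)(+0.60) = 8.8 × 10⁻⁴ → stable
  67–99 m: −αΔT+βΔS = −(2 × 10⁻⁴)(+1.2)+(8 × 10⁻⁴)(+1.18) = 7.0 × 10⁻⁴ → stable
  99–129 m: −αΔT+βΔS = −(2 × 10⁻⁴)(-0.1)+(8 × 10⁻⁴)(+0.14) = 1.3 × 10⁻⁴ → stable
  129–147 m: −αΔT+βΔS = −(2 × 10⁻⁴)(-1.8)+(8 × 10⁻⁴)(-1.19) = -5.9 × 10⁻⁴ → UNSTABLE
The 129–147 m interval has Δρ < 0: lighter water underlies denser water.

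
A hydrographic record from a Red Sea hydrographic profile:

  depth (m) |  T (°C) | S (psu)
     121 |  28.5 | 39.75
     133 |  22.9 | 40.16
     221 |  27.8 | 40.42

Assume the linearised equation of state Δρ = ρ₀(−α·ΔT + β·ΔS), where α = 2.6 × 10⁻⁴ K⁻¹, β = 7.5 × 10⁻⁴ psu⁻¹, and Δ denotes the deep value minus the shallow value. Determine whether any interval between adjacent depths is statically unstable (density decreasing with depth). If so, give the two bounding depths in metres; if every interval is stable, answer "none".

Evaluate Δρ/ρ₀ = −αΔT + βΔS across each adjacent pair:
  121–133 m: −αΔT+βΔS = −(2.6 × 10⁻⁴)(-5.6)+(7.5 × 10⁻⁴)(+0.41) = 1.8 × 10⁻³ → stable
  133–221 m: −αΔT+βΔS = −(2.6 × 10⁻⁴)(+4.9)+(7.5 × 10⁻⁴)(+0.26) = -1.1 × 10⁻³ → UNSTABLE
The 133–221 m interval has Δρ < 0: lighter water underlies denser water.

133–221 m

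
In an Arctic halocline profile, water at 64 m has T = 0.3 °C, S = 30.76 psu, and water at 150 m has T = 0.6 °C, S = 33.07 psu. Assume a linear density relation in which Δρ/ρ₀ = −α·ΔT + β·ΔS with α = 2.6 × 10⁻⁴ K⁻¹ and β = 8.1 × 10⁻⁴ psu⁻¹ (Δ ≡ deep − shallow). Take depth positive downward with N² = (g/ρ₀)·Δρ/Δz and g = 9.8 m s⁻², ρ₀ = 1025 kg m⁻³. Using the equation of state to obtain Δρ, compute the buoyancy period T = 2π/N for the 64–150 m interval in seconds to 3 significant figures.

440 s

ΔT = +0.3 K, ΔS = +2.31 psu (deep − shallow).
Δρ/ρ₀ = −αΔT + βΔS = -7.80 × 10⁻⁵ + 1.8711 × 10⁻³ = 1.7931 × 10⁻³, so Δρ ≈ 1.838 kg m⁻³.
N² = (g/ρ₀)·Δρ/Δz = g·(Δρ/ρ₀)/Δz = 9.8 × 1.7931 × 10⁻³ / 86 = 2.0433 × 10⁻⁴ s⁻².
N = √(2.0433 × 10⁻⁴) = 0.014294 rad s⁻¹ → T = 2π/N = 439.57 s ≈ 440 s.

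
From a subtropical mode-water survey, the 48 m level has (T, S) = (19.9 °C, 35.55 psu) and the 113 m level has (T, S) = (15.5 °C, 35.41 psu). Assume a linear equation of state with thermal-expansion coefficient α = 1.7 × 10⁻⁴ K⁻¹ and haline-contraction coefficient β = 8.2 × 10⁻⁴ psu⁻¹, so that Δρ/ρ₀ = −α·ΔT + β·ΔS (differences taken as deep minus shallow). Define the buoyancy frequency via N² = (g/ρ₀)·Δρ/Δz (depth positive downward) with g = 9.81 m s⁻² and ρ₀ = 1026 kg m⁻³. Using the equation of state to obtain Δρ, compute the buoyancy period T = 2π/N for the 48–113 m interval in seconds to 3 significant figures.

ΔT = -4.4 K, ΔS = -0.14 psu (deep − shallow).
Δρ/ρ₀ = −αΔT + βΔS = 7.48 × 10⁻⁴ − 1.148 × 10⁻⁴ = 6.332 × 10⁻⁴, so Δρ ≈ 0.6497 kg m⁻³.
N² = (g/ρ₀)·Δρ/Δz = g·(Δρ/ρ₀)/Δz = 9.81 × 6.332 × 10⁻⁴ / 65 = 9.5564 × 10⁻⁵ s⁻².
N = √(9.5564 × 10⁻⁵) = 9.7757 × 10⁻³ rad s⁻¹ → T = 2π/N = 642.74 s ≈ 643 s.

643 s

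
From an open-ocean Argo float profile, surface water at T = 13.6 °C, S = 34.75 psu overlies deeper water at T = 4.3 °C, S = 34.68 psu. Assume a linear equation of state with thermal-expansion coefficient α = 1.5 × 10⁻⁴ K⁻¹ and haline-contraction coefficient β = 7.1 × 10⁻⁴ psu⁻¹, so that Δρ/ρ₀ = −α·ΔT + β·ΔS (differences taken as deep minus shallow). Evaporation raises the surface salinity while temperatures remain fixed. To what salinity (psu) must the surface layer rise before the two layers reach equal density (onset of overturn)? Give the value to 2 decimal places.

36.64 psu

Neutral buoyancy requires −α(T_deep − T_surf) + β(S_deep − S_surf′) = 0.
S_surf′ = S_deep − (α/β)·ΔT = 34.68 − (1.5 × 10⁻⁴/7.1 × 10⁻⁴)·(-9.3) = 36.6448 psu.
Increase required: 36.6448 − 34.75 = 1.8948 psu.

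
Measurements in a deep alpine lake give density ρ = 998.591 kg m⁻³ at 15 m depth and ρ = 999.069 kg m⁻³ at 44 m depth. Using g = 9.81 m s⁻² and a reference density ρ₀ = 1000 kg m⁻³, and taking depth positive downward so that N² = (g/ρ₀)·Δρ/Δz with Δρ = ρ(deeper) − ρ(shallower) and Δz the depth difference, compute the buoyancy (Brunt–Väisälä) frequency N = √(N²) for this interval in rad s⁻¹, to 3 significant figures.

Δρ = 999.069 − 998.591 = 0.478 kg m⁻³ over Δz = 44 − 15 = 29 m.
N² = (9.81/1000) × (0.478/29) = 1.6170 × 10⁻⁴ s⁻².
N = √(1.6170 × 10⁻⁴) = 0.012716 rad s⁻¹ ≈ 0.0127 rad s⁻¹.

0.0127 rad s⁻¹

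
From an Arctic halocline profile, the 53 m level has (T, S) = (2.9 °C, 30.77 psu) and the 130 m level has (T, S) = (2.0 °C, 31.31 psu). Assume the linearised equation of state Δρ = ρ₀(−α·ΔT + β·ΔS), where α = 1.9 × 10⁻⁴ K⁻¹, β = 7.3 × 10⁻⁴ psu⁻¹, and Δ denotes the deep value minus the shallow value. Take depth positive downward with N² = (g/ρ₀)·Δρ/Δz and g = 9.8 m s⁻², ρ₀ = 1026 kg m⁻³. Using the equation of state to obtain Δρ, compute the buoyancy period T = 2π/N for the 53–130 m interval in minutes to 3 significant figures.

ΔT = -0.9 K, ΔS = +0.54 psu (deep − shallow).
Δρ/ρ₀ = −αΔT + βΔS = 1.71 × 10⁻⁴ + 3.942 × 10⁻⁴ = 5.652 × 10⁻⁴, so Δρ ≈ 0.5799 kg m⁻³.
N² = (g/ρ₀)·Δρ/Δz = g·(Δρ/ρ₀)/Δz = 9.8 × 5.652 × 10⁻⁴ / 77 = 7.1935 × 10⁻⁵ s⁻².
N = √(7.1935 × 10⁻⁵) = 8.4815 × 10⁻³ rad s⁻¹ → T = 2π/N = 740.81 s = 12.347 min ≈ 12.3 min.

12.3 min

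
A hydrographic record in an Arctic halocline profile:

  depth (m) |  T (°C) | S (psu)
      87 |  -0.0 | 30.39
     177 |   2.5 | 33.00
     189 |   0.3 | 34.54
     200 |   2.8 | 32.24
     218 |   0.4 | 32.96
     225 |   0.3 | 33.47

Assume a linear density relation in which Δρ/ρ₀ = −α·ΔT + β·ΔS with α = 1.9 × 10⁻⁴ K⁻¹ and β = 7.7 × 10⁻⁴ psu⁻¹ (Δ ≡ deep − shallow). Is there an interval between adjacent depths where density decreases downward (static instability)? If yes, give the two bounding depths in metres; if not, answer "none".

189–200 m

Evaluate Δρ/ρ₀ = −αΔT + βΔS across each adjacent pair:
  87–177 m: −αΔT+βΔS = −(1.9 × 10⁻⁴)(+2.5)+(7.7 × 10⁻⁴)(+2.61) = 1.5 × 10⁻³ → stable
  177–189 m: −αΔT+βΔS = −(1.9 × 10⁻⁴)(-2.2)+(7.7 × 10⁻⁴)(+1.54) = 1.6 × 10⁻³ → stable
  189–200 m: −αΔT+βΔS = −(1.9 × 10⁻⁴)(+2.5)+(7.7 × 10⁻⁴)(-2.30) = -2.2 × 10⁻³ → UNSTABLE
  200–218 m: −αΔT+βΔS = −(1.9 × 10⁻⁴)(-2.4)+(7.7 × 10⁻⁴)(+0.72) = 1.0 × 10⁻³ → stable
  218–225 m: −αΔT+βΔS = −(1.9 × 10⁻⁴)(-0.1)+(7.7 × 10⁻⁴)(+0.51) = 4.1 × 10⁻⁴ → stable
The 189–200 m interval has Δρ < 0: lighter water underlies denser water.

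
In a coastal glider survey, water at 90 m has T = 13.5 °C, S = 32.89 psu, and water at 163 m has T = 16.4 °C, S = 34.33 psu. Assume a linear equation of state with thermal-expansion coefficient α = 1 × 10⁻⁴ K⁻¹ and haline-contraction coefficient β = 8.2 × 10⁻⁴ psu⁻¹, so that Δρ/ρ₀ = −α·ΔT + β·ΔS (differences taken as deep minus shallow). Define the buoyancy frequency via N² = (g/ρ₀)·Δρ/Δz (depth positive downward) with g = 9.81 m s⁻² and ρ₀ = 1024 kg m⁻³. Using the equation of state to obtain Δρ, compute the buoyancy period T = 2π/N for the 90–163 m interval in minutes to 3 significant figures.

9.57 min

ΔT = +2.9 K, ΔS = +1.44 psu (deep − shallow).
Δρ/ρ₀ = −αΔT + βΔS = -2.90 × 10⁻⁴ + 1.1808 × 10⁻³ = 8.908 × 10⁻⁴, so Δρ ≈ 0.9122 kg m⁻³.
N² = (g/ρ₀)·Δρ/Δz = g·(Δρ/ρ₀)/Δz = 9.81 × 8.908 × 10⁻⁴ / 73 = 1.1971 × 10⁻⁴ s⁻².
N = √(1.1971 × 10⁻⁴) = 0.010941 rad s⁻¹ → T = 2π/N = 574.28 s = 9.5713 min ≈ 9.57 min.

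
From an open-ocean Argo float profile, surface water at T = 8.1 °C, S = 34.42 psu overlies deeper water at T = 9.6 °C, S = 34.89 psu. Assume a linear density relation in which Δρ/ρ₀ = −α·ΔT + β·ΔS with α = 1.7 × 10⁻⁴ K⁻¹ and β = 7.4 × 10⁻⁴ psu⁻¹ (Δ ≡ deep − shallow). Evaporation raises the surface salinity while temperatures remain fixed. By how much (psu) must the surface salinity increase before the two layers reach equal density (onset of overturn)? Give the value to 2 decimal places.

Neutral buoyancy requires −α(T_deep − T_surf) + β(S_deep − S_surf′) = 0.
S_surf′ = S_deep − (α/β)·ΔT = 34.89 − (1.7 × 10⁻⁴/7.4 × 10⁻⁴)·(+1.5) = 34.5454 psu.
Increase required: 34.5454 − 34.42 = 0.1254 psu.

0.13 psu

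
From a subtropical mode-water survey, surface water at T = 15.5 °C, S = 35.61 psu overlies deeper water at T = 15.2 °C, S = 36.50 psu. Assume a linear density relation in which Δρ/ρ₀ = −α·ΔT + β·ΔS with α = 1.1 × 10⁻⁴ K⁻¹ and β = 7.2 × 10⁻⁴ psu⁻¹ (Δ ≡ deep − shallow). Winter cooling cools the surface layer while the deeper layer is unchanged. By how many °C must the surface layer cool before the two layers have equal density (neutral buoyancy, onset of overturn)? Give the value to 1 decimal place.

Neutral buoyancy requires Δρ = 0, i.e. −α(T_deep − T_surf′) + β(S_deep − S_surf) = 0.
T_surf′ = T_deep − (β/α)·ΔS = 15.2 − (7.2 × 10⁻⁴/1.1 × 10⁻⁴)·(+0.89) = 9.375 °C.
Cooling required: 15.5 − (9.375) = 6.125 °C.

6.1 °C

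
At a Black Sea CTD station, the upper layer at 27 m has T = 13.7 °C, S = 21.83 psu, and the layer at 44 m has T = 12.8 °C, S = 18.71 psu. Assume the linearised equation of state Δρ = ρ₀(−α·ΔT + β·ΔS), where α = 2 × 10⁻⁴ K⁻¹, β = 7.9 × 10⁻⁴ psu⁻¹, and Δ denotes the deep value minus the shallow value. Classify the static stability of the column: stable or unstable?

unstable

ΔT = 12.8 − 13.7 = -0.9 K and ΔS = 18.71 − 21.83 = -3.12 psu (deep − shallow).
−αΔT = 1.80 × 10⁻⁴; βΔS = -2.4648 × 10⁻³; sum Δρ/ρ₀ = -2.2848 × 10⁻³.
Δρ/ρ₀ < 0, so Δρ < 0: deeper water is lighter → statically unstable; the column would overturn.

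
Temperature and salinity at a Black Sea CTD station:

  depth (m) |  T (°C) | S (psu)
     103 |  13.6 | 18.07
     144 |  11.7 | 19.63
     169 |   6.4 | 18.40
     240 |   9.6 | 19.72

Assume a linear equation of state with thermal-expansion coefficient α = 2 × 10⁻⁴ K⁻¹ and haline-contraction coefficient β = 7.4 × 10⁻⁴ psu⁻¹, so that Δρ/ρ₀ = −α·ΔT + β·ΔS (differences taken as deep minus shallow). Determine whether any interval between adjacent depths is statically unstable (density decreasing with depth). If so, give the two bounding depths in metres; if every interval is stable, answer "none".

none

Evaluate Δρ/ρ₀ = −αΔT + βΔS across each adjacent pair:
  103–144 m: −αΔT+βΔS = −(2 × 10⁻⁴)(-1.9)+(7.4 × 10⁻⁴)(+1.56) = 1.5 × 10⁻³ → stable
  144–169 m: −αΔT+βΔS = −(2 × 10⁻⁴)(-5.3)+(7.4 × 10⁻⁴)(-1.23) = 1.5 × 10⁻⁴ → stable
  169–240 m: −αΔT+βΔS = −(2 × 10⁻⁴)(+3.2)+(7.4 × 10⁻⁴)(+1.32) = 3.4 × 10⁻⁴ → stable
Every interval has Δρ > 0: the column is stably stratified throughout.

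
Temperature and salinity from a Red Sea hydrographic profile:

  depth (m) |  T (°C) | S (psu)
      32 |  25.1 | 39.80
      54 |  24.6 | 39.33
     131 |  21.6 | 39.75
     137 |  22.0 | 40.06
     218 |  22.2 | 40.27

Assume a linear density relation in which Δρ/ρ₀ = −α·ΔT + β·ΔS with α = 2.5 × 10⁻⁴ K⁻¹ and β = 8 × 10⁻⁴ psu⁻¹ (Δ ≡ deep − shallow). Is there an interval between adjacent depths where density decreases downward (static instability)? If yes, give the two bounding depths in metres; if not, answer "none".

Evaluate Δρ/ρ₀ = −αΔT + βΔS across each adjacent pair:
  32–54 m: −αΔT+βΔS = −(2.5 × 10⁻⁴)(-0.5)+(8 × 10⁻⁴)(-0.47) = -2.5 × 10⁻⁴ → UNSTABLE
  54–131 m: −αΔT+βΔS = −(2.5 × 10⁻⁴)(-3.0)+(8 × 10⁻⁴)(+0.42) = 1.1 × 10⁻³ → stable
  131–137 m: −αΔT+βΔS = −(2.5 × 10⁻⁴)(+0.4)+(8 × 10⁻⁴)(+0.31) = 1.5 × 10⁻⁴ → stable
  137–218 m: −αΔT+βΔS = −(2.5 × 10⁻⁴)(+0.2)+(8 × 10⁻⁴)(+0.21) = 1.2 × 10⁻⁴ → stable
The 32–54 m interval has Δρ < 0: lighter water underlies denser water.

32–54 m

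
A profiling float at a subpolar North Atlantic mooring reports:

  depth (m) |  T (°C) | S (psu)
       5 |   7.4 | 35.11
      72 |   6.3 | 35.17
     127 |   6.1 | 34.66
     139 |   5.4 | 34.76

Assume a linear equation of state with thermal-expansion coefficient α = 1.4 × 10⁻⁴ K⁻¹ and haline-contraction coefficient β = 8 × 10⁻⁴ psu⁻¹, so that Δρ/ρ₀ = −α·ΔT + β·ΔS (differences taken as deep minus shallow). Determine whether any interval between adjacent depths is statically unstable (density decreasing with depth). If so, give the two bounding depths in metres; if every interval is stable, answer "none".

Evaluate Δρ/ρ₀ = −αΔT + βΔS across each adjacent pair:
  5–72 m: −αΔT+βΔS = −(1.4 × 10⁻⁴)(-1.1)+(8 × 10⁻⁴)(+0.06) = 2.0 × 10⁻⁴ → stable
  72–127 m: −αΔT+βΔS = −(1.4 × 10⁻⁴)(-0.2)+(8 × 10⁻⁴)(-0.51) = -3.8 × 10⁻⁴ → UNSTABLE
  127–139 m: −αΔT+βΔS = −(1.4 × 10⁻⁴)(-0.7)+(8 × 10⁻⁴)(+0.10) = 1.8 × 10⁻⁴ → stable
The 72–127 m interval has Δρ < 0: lighter water underlies denser water.

72–127 m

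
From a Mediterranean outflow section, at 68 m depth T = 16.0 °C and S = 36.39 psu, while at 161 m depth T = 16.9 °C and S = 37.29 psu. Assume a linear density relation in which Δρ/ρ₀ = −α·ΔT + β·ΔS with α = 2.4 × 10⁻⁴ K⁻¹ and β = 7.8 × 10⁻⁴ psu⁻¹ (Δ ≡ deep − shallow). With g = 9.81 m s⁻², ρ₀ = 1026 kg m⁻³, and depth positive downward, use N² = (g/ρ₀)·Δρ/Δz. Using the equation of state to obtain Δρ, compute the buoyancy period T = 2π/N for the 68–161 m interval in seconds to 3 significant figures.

878 s

ΔT = +0.9 K, ΔS = +0.90 psu (deep − shallow).
Δρ/ρ₀ = −αΔT + βΔS = -2.16 × 10⁻⁴ + 7.02 × 10⁻⁴ = 4.86 × 10⁻⁴, so Δρ ≈ 0.4986 kg m⁻³.
N² = (g/ρ₀)·Δρ/Δz = g·(Δρ/ρ₀)/Δz = 9.81 × 4.86 × 10⁻⁴ / 93 = 5.1265 × 10⁻⁵ s⁻².
N = √(5.1265 × 10⁻⁵) = 7.1600 × 10⁻³ rad s⁻¹ → T = 2π/N = 877.54 s ≈ 878 s.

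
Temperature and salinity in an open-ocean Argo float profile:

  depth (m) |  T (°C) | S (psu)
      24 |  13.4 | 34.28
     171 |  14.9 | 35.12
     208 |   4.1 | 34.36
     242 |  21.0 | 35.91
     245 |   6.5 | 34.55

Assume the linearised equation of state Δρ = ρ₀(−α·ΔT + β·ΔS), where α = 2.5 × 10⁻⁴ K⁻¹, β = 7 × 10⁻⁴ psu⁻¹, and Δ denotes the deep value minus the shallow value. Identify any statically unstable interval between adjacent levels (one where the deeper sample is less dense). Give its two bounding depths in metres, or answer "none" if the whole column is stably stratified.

208–242 m

Evaluate Δρ/ρ₀ = −αΔT + βΔS across each adjacent pair:
  24–171 m: −αΔT+βΔS = −(2.5 × 10⁻⁴)(+1.5)+(7 × 10⁻⁴)(+0.84) = 2.1 × 10⁻⁴ → stable
  171–208 m: −αΔT+βΔS = −(2.5 × 10⁻⁴)(-10.8)+(7 × 10⁻⁴)(-0.76) = 2.2 × 10⁻³ → stable
  208–242 m: −αΔT+βΔS = −(2.5 × 10⁻⁴)(+16.9)+(7 × 10⁻⁴)(+1.55) = -3.1 × 10⁻³ → UNSTABLE
  242–245 m: −αΔT+βΔS = −(2.5 × 10⁻⁴)(-14.5)+(7 × 10⁻⁴)(-1.36) = 2.7 × 10⁻³ → stable
The 208–242 m interval has Δρ < 0: lighter water underlies denser water.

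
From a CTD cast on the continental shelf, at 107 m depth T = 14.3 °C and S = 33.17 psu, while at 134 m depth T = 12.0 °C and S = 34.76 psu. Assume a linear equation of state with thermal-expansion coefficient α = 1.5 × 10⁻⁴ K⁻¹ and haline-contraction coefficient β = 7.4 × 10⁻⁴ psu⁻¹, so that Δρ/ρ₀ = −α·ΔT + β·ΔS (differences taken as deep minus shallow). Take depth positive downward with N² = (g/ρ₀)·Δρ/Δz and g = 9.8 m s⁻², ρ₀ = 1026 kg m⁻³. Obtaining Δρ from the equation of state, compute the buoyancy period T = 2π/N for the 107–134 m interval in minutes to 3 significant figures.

4.46 min

ΔT = -2.3 K, ΔS = +1.59 psu (deep − shallow).
Δρ/ρ₀ = −αΔT + βΔS = 3.45 × 10⁻⁴ + 1.1766 × 10⁻³ = 1.5216 × 10⁻³, so Δρ ≈ 1.561 kg m⁻³.
N² = (g/ρ₀)·Δρ/Δz = g·(Δρ/ρ₀)/Δz = 9.8 × 1.5216 × 10⁻³ / 27 = 5.5228 × 10⁻⁴ s⁻².
N = √(5.5228 × 10⁻⁴) = 0.023501 rad s⁻¹ → T = 2π/N = 267.36 s = 4.4560 min ≈ 4.46 min.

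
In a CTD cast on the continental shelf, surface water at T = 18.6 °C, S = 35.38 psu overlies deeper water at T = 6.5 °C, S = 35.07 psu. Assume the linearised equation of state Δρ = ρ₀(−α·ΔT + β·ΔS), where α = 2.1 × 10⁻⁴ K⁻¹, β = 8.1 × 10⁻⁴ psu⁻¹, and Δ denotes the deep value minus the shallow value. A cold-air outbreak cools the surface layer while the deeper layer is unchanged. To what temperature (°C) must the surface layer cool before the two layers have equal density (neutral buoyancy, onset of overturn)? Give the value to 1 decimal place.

Neutral buoyancy requires Δρ = 0, i.e. −α(T_deep − T_surf′) + β(S_deep − S_surf) = 0.
T_surf′ = T_deep − (β/α)·ΔS = 6.5 − (8.1 × 10⁻⁴/2.1 × 10⁻⁴)·(-0.31) = 7.696 °C.
Cooling required: 18.6 − (7.696) = 10.904 °C.

7.7 °C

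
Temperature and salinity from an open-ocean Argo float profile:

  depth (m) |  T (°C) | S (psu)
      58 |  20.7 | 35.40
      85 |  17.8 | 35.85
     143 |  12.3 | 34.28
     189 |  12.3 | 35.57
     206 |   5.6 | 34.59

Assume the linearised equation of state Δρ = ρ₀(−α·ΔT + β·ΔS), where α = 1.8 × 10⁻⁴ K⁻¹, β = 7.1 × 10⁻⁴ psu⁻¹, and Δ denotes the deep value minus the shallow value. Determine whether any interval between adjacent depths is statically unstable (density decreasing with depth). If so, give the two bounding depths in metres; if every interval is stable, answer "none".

Evaluate Δρ/ρ₀ = −αΔT + βΔS across each adjacent pair:
  58–85 m: −αΔT+βΔS = −(1.8 × 10⁻⁴)(-2.9)+(7.1 × 10⁻⁴)(+0.45) = 8.4 × 10⁻⁴ → stable
  85–143 m: −αΔT+βΔS = −(1.8 × 10⁻⁴)(-5.5)+(7.1 × 10⁻⁴)(-1.57) = -1.2 × 10⁻⁴ → UNSTABLE
  143–189 m: −αΔT+βΔS = −(1.8 × 10⁻⁴)(+0.0)+(7.1 × 10⁻⁴)(+1.29) = 9.2 × 10⁻⁴ → stable
  189–206 m: −αΔT+βΔS = −(1.8 × 10⁻⁴)(-6.7)+(7.1 × 10⁻⁴)(-0.98) = 5.1 × 10⁻⁴ → stable
The 85–143 m interval has Δρ < 0: lighter water underlies denser water.

85–143 m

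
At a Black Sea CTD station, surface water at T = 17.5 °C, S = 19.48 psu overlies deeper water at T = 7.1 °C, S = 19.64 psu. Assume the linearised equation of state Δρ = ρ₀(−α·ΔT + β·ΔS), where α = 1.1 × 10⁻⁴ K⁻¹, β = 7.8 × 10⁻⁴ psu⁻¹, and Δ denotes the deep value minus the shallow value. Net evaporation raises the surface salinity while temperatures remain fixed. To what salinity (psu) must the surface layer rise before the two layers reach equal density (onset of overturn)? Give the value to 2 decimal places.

Neutral buoyancy requires −α(T_deep − T_surf) + β(S_deep − S_surf′) = 0.
S_surf′ = S_deep − (α/β)·ΔT = 19.64 − (1.1 × 10⁻⁴/7.8 × 10⁻⁴)·(-10.4) = 21.1067 psu.
Increase required: 21.1067 − 19.48 = 1.6267 psu.

21.11 psu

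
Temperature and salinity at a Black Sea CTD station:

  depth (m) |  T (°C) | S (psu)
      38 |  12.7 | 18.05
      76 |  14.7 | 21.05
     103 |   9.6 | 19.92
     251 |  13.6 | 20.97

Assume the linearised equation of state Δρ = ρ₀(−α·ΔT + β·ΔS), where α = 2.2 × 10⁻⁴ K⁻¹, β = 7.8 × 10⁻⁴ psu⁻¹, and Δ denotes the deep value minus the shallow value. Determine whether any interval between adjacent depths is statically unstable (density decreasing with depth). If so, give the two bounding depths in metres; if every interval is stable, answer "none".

103–251 m

Evaluate Δρ/ρ₀ = −αΔT + βΔS across each adjacent pair:
  38–76 m: −αΔT+βΔS = −(2.2 × 10⁻⁴)(+2.0)+(7.8 × 10⁻⁴)(+3.00) = 1.9 × 10⁻³ → stable
  76–103 m: −αΔT+βΔS = −(2.2 × 10⁻⁴)(-5.1)+(7.8 × 10⁻⁴)(-1.13) = 2.4 × 10⁻⁴ → stable
  103–251 m: −αΔT+βΔS = −(2.2 × 10⁻⁴)(+4.0)+(7.8 × 10⁻⁴)(+1.05) = -6.1 × 10⁻⁵ → UNSTABLE
The 103–251 m interval has Δρ < 0: lighter water underlies denser water.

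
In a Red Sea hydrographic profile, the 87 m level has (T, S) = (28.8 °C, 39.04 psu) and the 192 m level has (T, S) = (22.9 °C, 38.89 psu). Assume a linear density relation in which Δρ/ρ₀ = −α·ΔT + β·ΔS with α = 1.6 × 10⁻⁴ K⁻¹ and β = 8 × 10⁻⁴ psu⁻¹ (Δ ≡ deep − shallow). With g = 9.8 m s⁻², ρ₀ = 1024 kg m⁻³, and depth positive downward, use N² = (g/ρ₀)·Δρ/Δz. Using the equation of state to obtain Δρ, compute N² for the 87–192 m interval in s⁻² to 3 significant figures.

7.69 × 10⁻⁵ s⁻²

ΔT = -5.9 K, ΔS = -0.15 psu (deep − shallow).
Δρ/ρ₀ = −αΔT + βΔS = 9.44 × 10⁻⁴ − 1.20 × 10⁻⁴ = 8.24 × 10⁻⁴, so Δρ ≈ 0.8438 kg m⁻³.
N² = (g/ρ₀)·Δρ/Δz = g·(Δρ/ρ₀)/Δz = 9.8 × 8.24 × 10⁻⁴ / 105 = 7.6907 × 10⁻⁵ s⁻² ≈ 7.69 × 10⁻⁵ s⁻².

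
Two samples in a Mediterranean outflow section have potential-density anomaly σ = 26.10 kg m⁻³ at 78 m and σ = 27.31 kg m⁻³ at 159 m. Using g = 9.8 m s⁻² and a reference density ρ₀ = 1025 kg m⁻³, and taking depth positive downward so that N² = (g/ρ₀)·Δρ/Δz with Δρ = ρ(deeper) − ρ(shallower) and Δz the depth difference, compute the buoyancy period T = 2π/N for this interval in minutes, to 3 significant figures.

8.76 min

Δρ = 1027.31 − 1026.10 = 1.21 kg m⁻³ over Δz = 159 − 78 = 81 m.
N² = (9.8/1025) × (1.21/81) = 1.4282 × 10⁻⁴ s⁻².
N = √(1.4282 × 10⁻⁴) = 0.011951 rad s⁻¹, so T = 2π/N = 525.75 s = 8.7625 min ≈ 8.76 min.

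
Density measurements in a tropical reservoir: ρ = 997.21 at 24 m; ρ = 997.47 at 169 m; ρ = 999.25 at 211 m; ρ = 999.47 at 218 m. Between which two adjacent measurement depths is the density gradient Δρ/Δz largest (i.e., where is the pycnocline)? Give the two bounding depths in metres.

Compute the density gradient over each adjacent pair:
  24–169 m: Δρ/Δz = 0.26/145 = 1.8 × 10⁻³ kg m⁻⁴
  169–211 m: Δρ/Δz = 1.78/42 = 0.042 kg m⁻⁴
  211–218 m: Δρ/Δz = 0.22/7 = 0.031 kg m⁻⁴
The largest gradient is in the 169–211 m interval — the pycnocline.

169–211 m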